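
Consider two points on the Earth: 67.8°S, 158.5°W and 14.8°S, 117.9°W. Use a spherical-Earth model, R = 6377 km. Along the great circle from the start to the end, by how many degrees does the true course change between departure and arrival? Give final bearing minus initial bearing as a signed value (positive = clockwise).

At departure: θ₁ = atan2(sin Δλ cos φ₂, cos φ₁ sin φ₂ − sin φ₁ cos φ₂ cos Δλ) = 47.17°
At arrival: θ₂ = atan2(sin Δλ cos φ₁, −cos φ₂ sin φ₁ + sin φ₂ cos φ₁ cos Δλ) = 16.66°
Δθ = θ₂ − θ₁ = -30.5°

-30.5°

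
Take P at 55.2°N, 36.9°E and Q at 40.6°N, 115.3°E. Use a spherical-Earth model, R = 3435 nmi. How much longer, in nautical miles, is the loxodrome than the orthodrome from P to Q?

Great circle: cos σ = sin φ₁ sin φ₂ + cos φ₁ cos φ₂ cos Δλ,  σ = 0.9001 rad → d_gc = 3091.9 nmi
Rhumb line: Δψ = -0.3837, q = Δφ/Δψ = 0.6641, d_rh = R√(Δφ²+q²Δλ²) = 3241.9 nmi
Excess = 3241.9 − 3091.9 = 150.0 ≈ 150 nmi

150 nmi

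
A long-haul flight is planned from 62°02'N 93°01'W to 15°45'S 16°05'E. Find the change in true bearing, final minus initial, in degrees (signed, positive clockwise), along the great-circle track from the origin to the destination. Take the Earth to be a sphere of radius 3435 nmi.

+70.7°

Initial bearing θ₁ = atan2(sin Δλ cos φ₂, cos φ₁ sin φ₂ − sin φ₁ cos φ₂ cos Δλ) = 80.58°
Final bearing θ₂ = (initial bearing from the destination back to the start) + 180° = 151.27°
Δθ = θ₂ − θ₁ = +70.7°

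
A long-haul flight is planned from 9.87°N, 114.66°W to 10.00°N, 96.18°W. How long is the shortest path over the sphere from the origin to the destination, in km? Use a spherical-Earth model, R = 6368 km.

cos σ = sin φ₁ sin φ₂ + cos φ₁ cos φ₂ cos Δλ
      = sin(9.87°)sin(10.00°) + cos(9.87°)cos(10.00°)cos(18.48°) = 0.9500
σ = 18.201° → d = Rσ = 6368·0.31767 = 2023 km

2023 km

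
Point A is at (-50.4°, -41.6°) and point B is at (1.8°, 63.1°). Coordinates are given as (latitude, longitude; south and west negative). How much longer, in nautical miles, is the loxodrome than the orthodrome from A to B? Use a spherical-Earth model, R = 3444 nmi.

231 nmi

Great circle: cos σ = sin φ₁ sin φ₂ + cos φ₁ cos φ₂ cos Δλ,  σ = 1.7578 rad → d_gc = 6053.7 nmi
Rhumb line: Δψ = +1.0530, q = Δφ/Δψ = 0.8652, d_rh = R√(Δφ²+q²Δλ²) = 6284.4 nmi
Excess = 6284.4 − 6053.7 = 230.7 ≈ 231 nmi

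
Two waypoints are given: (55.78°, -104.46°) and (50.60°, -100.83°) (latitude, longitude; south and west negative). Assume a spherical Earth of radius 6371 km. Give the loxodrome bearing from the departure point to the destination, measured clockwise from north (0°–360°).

Meridional parts: M(φ₁)=+1.1782, M(φ₂)=+1.0271 → ΔM = -0.1511;  Δλ = +0.0634 rad
tan C = Δλ / ΔM = -0.4192 → C = 157.26°

157.3°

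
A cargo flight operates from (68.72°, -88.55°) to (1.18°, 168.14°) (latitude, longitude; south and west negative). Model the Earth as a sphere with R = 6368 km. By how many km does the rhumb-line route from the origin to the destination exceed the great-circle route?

701 km

Great circle: cos σ = sin φ₁ sin φ₂ + cos φ₁ cos φ₂ cos Δλ,  σ = 1.6352 rad → d_gc = 10412.9 km
Rhumb line: Δψ = -1.6514, q = Δφ/Δψ = 0.7138, d_rh = R√(Δφ²+q²Δλ²) = 11114.1 km
Excess = 11114.1 − 10412.9 = 701.2 ≈ 701 km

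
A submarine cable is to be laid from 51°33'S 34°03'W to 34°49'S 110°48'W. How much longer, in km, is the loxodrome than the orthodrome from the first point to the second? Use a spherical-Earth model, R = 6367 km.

Great circle: cos σ = sin φ₁ sin φ₂ + cos φ₁ cos φ₂ cos Δλ,  σ = 0.9714 rad → d_gc = 6184.8 km
Rhumb line: Δψ = +0.4045, q = Δφ/Δψ = 0.7219, d_rh = R√(Δφ²+q²Δλ²) = 6432.0 km
Excess = 6432.0 − 6184.8 = 247.2 ≈ 247 km

247 km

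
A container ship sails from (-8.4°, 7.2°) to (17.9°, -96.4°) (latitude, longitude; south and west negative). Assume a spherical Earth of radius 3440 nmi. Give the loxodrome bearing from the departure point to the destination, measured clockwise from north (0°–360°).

284.4°

Meridional parts: M(φ₁)=-0.1471, M(φ₂)=+0.3176 → ΔM = +0.4648;  Δλ = -1.8082 rad
tan C = Δλ / ΔM = -3.8905 → C = 284.41°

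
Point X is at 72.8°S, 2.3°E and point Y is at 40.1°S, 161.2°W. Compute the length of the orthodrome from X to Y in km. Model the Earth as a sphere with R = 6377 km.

7404 km

cos σ = sin φ₁ sin φ₂ + cos φ₁ cos φ₂ cos Δλ
      = sin(-72.80°)sin(-40.10°) + cos(-72.80°)cos(-40.10°)cos(-163.50°) = 0.3984
σ = 66.519° → d = Rσ = 6377·1.16098 = 7404 km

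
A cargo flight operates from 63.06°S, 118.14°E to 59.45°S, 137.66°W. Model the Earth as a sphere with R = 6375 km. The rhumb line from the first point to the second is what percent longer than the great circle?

12.3%

Great circle: σ = 0.7795 rad → d_gc = Rσ = 4969.5 km
Rhumb: Δφ = +0.0630, Δλ = +1.8186, Δψ = +0.1312, q = Δφ/Δψ = 0.4803 → d_rh = R√(Δφ²+q²Δλ²) = 5583.0 km
Excess = (5583.0 − 4969.5) / 4969.5 = 613.5 / 4969.5 = 12.345% ≈ 12.3%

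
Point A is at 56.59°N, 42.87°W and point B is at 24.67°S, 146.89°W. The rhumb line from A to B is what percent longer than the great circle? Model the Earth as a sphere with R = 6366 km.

Great circle: σ = 2.0597 rad → d_gc = Rσ = 13111.9 km
Rhumb: Δφ = -1.4183, Δλ = -1.8155, Δψ = -1.6481, q = Δφ/Δψ = 0.8605 → d_rh = R√(Δφ²+q²Δλ²) = 13432.3 km
Excess = (13432.3 − 13111.9) / 13111.9 = 320.4 / 13111.9 = 2.44% ≈ 2.4%

2.4%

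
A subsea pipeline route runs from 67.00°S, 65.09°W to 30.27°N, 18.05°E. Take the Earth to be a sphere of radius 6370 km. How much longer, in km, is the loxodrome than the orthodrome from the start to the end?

Great circle: cos σ = sin φ₁ sin φ₂ + cos φ₁ cos φ₂ cos Δλ,  σ = 2.0083 rad → d_gc = 12793.0 km
Rhumb line: Δψ = +2.1471, q = Δφ/Δψ = 0.7907, d_rh = R√(Δφ²+q²Δλ²) = 13052.3 km
Excess = 13052.3 − 12793.0 = 259.3 ≈ 259 km

259 km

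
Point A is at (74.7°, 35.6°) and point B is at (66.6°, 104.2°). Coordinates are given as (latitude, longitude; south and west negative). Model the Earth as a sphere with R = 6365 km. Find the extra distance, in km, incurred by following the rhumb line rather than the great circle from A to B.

Great circle: cos σ = sin φ₁ sin φ₂ + cos φ₁ cos φ₂ cos Δλ,  σ = 0.3938 rad → d_gc = 2506.4 km
Rhumb line: Δψ = -0.4330, q = Δφ/Δψ = 0.3265, d_rh = R√(Δφ²+q²Δλ²) = 2646.1 km
Excess = 2646.1 − 2506.4 = 139.7 ≈ 140 km

140 km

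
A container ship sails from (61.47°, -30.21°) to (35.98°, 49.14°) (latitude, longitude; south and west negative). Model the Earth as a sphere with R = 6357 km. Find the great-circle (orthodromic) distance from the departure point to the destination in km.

Haversine: a = sin²(Δφ/2)+cos φ₁ cos φ₂ sin²(Δλ/2) = 0.20621;  σ = 2·atan2(√a,√(1−a))
σ = 54.014° → d = Rσ = 6357·0.94272 = 5993 km

5993 km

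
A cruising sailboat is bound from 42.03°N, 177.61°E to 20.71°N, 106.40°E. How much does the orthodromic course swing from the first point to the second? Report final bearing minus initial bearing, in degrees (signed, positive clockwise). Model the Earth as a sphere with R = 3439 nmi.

-41.5°

At departure: θ₁ = atan2(sin Δλ cos φ₂, cos φ₁ sin φ₂ − sin φ₁ cos φ₂ cos Δλ) = 273.94°
At arrival: θ₂ = atan2(sin Δλ cos φ₁, −cos φ₂ sin φ₁ + sin φ₂ cos φ₁ cos Δλ) = 232.39°
Δθ = θ₂ − θ₁ = -41.5°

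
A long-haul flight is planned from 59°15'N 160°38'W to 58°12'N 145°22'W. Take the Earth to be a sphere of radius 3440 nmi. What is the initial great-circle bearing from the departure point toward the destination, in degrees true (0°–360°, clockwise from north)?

91.0°

θ = atan2( sin Δλ·cos φ₂ ,  cos φ₁ sin φ₂ − sin φ₁ cos φ₂ cos Δλ )
  = atan2(+0.1388, -0.0023) = 90.97°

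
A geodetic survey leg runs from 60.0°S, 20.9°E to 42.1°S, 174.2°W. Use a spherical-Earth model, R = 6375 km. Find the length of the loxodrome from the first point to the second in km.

Δψ = ln[tan(π/4+φ₂/2)/tan(π/4+φ₁/2)] = +0.5054;  Δφ = +0.3124 rad,  Δλ = +2.8780 rad
q = Δφ/Δψ = 0.6181
d = R·√(Δφ² + q²Δλ²) = 6375·1.80615 = 11514 km

11514 km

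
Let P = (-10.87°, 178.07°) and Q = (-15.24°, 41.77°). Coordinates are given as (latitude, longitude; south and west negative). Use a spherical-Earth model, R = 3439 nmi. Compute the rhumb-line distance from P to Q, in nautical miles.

7972 nmi

Δψ = ln[tan(π/4+φ₂/2)/tan(π/4+φ₁/2)] = -0.0783;  Δφ = -0.0763 rad,  Δλ = -2.3789 rad
q = Δφ/Δψ = 0.9739
d = R·√(Δφ² + q²Δλ²) = 3439·2.31803 = 7972 nmi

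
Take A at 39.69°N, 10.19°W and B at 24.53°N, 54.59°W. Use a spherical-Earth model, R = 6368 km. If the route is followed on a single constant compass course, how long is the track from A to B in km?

4486 km

Δψ = ln[tan(π/4+φ₂/2)/tan(π/4+φ₁/2)] = -0.3140;  Δφ = -0.2646 rad,  Δλ = -0.7749 rad
q = Δφ/Δψ = 0.8426
d = R·√(Δφ² + q²Δλ²) = 6368·0.70452 = 4486 km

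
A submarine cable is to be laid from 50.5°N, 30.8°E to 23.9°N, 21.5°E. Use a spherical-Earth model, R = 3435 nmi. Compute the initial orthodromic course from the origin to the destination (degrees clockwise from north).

N = sin Δλ·cos φ₂ = -0.1477;  D = cos φ₁ sin φ₂ − sin φ₁ cos φ₂ cos Δλ = -0.4385
initial course = atan2(N, D) = 198.62°

198.6°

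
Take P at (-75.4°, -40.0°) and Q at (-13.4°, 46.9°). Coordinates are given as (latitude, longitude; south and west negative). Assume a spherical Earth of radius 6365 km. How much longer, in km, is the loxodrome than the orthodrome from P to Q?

496 km

Great circle: cos σ = sin φ₁ sin φ₂ + cos φ₁ cos φ₂ cos Δλ,  σ = 1.3310 rad → d_gc = 8471.7 km
Rhumb line: Δψ = +1.8189, q = Δφ/Δψ = 0.5949, d_rh = R√(Δφ²+q²Δλ²) = 8967.9 km
Excess = 8967.9 − 8471.7 = 496.2 ≈ 496 km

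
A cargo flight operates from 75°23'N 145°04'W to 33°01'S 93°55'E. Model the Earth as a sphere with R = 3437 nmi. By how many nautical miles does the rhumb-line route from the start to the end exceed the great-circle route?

528 nmi

Great circle: cos σ = sin φ₁ sin φ₂ + cos φ₁ cos φ₂ cos Δλ,  σ = 2.2605 rad → d_gc = 7769.2 nmi
Rhumb line: Δψ = -2.6648, q = Δφ/Δψ = 0.7100, d_rh = R√(Δφ²+q²Δλ²) = 8297.4 nmi
Excess = 8297.4 − 7769.2 = 528.2 ≈ 528 nmi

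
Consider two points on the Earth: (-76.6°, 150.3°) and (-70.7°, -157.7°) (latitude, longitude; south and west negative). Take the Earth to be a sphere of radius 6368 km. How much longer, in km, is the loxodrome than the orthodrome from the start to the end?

Great circle: cos σ = sin φ₁ sin φ₂ + cos φ₁ cos φ₂ cos Δλ,  σ = 0.2643 rad → d_gc = 1683.34 km
Rhumb line: Δψ = +0.3698, q = Δφ/Δψ = 0.2785, d_rh = R√(Δφ²+q²Δλ²) = 1737.82 km
Excess = 1737.82 − 1683.34 = 54.48 ≈ 54 km

54 km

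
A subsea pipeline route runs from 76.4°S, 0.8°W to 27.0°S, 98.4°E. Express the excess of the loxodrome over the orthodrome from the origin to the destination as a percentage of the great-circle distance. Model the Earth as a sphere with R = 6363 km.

9.1%

Great circle: σ = 1.1508 rad → d_gc = Rσ = 7322.5 km
Rhumb: Δφ = +0.8622, Δλ = +1.7314, Δψ = +1.6369, q = Δφ/Δψ = 0.5267 → d_rh = R√(Δφ²+q²Δλ²) = 7985.6 km
Excess = (7985.6 − 7322.5) / 7322.5 = 663.1 / 7322.5 = 9.06% ≈ 9.1%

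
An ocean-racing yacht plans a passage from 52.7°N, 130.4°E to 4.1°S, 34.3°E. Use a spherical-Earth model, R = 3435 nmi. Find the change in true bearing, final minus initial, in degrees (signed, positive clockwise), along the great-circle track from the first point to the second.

At departure: θ₁ = atan2(sin Δλ cos φ₂, cos φ₁ sin φ₂ − sin φ₁ cos φ₂ cos Δλ) = 272.37°
At arrival: θ₂ = atan2(sin Δλ cos φ₁, −cos φ₂ sin φ₁ + sin φ₂ cos φ₁ cos Δλ) = 217.37°
Δθ = θ₂ − θ₁ = -55.0°

-55.0°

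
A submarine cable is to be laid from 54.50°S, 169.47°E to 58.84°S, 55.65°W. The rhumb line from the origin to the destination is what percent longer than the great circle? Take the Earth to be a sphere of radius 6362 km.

Great circle: σ = 1.0648 rad → d_gc = Rσ = 6774.6 km
Rhumb: Δφ = -0.0757, Δλ = +2.3541, Δψ = -0.1380, q = Δφ/Δψ = 0.5487 → d_rh = R√(Δφ²+q²Δλ²) = 8232.2 km
Excess = (8232.2 − 6774.6) / 6774.6 = 1457.6 / 6774.6 = 21.52% ≈ 21.5%

21.5%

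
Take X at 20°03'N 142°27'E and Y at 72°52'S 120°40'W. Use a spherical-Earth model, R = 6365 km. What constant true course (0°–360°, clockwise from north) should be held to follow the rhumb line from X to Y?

Meridional parts: M(φ₁)=+0.3573, M(φ₂)=-1.8929 → ΔM = -2.2502;  Δλ = +1.6909 rad
tan C = Δλ / ΔM = -0.7515 → C = 143.08°

143.1°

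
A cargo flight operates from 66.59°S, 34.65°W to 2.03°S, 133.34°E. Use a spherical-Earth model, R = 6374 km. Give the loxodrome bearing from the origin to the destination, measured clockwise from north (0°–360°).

Δψ = ln[tan(π/4+φ₂/2)/tan(π/4+φ₁/2)] = +1.5387
Δλ = +2.9320 rad (taken the short way round)
course = atan2(Δλ, Δψ) = 62.31°

62.3°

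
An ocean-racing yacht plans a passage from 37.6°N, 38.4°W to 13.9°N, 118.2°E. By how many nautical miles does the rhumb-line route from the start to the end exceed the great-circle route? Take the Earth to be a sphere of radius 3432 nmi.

1052 nmi

Great circle: cos σ = sin φ₁ sin φ₂ + cos φ₁ cos φ₂ cos Δλ,  σ = 2.1643 rad → d_gc = 7427.8 nmi
Rhumb line: Δψ = -0.4641, q = Δφ/Δψ = 0.8912, d_rh = R√(Δφ²+q²Δλ²) = 8479.5 nmi
Excess = 8479.5 − 7427.8 = 1051.7 ≈ 1052 nmi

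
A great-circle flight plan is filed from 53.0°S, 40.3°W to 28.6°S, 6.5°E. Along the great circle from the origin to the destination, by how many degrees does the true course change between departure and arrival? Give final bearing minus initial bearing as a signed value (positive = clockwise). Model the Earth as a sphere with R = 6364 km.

Initial bearing θ₁ = atan2(sin Δλ cos φ₂, cos φ₁ sin φ₂ − sin φ₁ cos φ₂ cos Δλ) = 73.31°
Final bearing θ₂ = (initial bearing from the destination back to the start) + 180° = 41.04°
Δθ = θ₂ − θ₁ = -32.3°

-32.3°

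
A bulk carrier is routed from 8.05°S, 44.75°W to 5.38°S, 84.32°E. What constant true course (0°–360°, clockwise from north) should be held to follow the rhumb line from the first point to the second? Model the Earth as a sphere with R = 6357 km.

Meridional parts: M(φ₁)=-0.1410, M(φ₂)=-0.0940 → ΔM = +0.0469;  Δλ = +2.2527 rad
tan C = Δλ / ΔM = +48.0047 → C = 88.81°

88.8°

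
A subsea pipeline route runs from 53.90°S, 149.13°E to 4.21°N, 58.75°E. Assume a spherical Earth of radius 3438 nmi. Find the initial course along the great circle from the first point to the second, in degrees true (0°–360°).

N = sin Δλ·cos φ₂ = -0.9973;  D = cos φ₁ sin φ₂ − sin φ₁ cos φ₂ cos Δλ = +0.0379
initial course = atan2(N, D) = 272.18°

272.2°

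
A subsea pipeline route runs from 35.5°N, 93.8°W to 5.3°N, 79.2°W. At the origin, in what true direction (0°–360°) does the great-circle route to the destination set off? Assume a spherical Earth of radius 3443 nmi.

152.6°

N = sin Δλ·cos φ₂ = +0.2510;  D = cos φ₁ sin φ₂ − sin φ₁ cos φ₂ cos Δλ = -0.4843
initial course = atan2(N, D) = 152.61°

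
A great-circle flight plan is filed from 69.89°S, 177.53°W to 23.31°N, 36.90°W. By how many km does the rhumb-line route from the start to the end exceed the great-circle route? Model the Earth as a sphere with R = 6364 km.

Great circle: cos σ = sin φ₁ sin φ₂ + cos φ₁ cos φ₂ cos Δλ,  σ = 2.2341 rad → d_gc = 14217.5 km
Rhumb line: Δψ = +2.1484, q = Δφ/Δψ = 0.7572, d_rh = R√(Δφ²+q²Δλ²) = 15717.5 km
Excess = 15717.5 − 14217.5 = 1500.0 ≈ 1500 km

1500 km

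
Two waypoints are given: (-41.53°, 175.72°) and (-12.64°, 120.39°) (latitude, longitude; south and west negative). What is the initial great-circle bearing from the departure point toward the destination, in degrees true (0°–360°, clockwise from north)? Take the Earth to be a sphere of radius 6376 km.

284.3°

θ = atan2( sin Δλ·cos φ₂ ,  cos φ₁ sin φ₂ − sin φ₁ cos φ₂ cos Δλ )
  = atan2(-0.8025, +0.2042) = 284.28°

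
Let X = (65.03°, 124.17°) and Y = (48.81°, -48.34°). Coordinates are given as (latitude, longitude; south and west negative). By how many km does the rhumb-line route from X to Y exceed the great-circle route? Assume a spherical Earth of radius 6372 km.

Great circle: cos σ = sin φ₁ sin φ₂ + cos φ₁ cos φ₂ cos Δλ,  σ = 1.1521 rad → d_gc = 7341.3 km
Rhumb line: Δψ = -0.5289, q = Δφ/Δψ = 0.5352, d_rh = R√(Δφ²+q²Δλ²) = 10425.5 km
Excess = 10425.5 − 7341.3 = 3084.2 ≈ 3084 km

3084 km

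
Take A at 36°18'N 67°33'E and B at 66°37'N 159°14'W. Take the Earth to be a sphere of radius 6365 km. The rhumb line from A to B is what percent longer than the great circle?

18.8%

Great circle: σ = 1.2405 rad → d_gc = Rσ = 7895.5 km
Rhumb: Δφ = +0.5291, Δλ = +2.3251, Δψ = +0.8946, q = Δφ/Δψ = 0.5915 → d_rh = R√(Δφ²+q²Δλ²) = 9378.9 km
Excess = (9378.9 − 7895.5) / 7895.5 = 1483.4 / 7895.5 = 18.79% ≈ 18.8%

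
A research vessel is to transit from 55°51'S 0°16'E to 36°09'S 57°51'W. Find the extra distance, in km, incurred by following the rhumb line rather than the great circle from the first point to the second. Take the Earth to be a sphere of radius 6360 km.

Great circle: cos σ = sin φ₁ sin φ₂ + cos φ₁ cos φ₂ cos Δλ,  σ = 0.7560 rad → d_gc = 4808.0 km
Rhumb line: Δψ = +0.5029, q = Δφ/Δψ = 0.6837, d_rh = R√(Δφ²+q²Δλ²) = 4923.2 km
Excess = 4923.2 − 4808.0 = 115.2 ≈ 115 km

115 km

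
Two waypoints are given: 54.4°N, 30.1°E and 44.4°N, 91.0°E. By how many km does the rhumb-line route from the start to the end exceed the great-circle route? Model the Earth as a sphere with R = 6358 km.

Great circle: cos σ = sin φ₁ sin φ₂ + cos φ₁ cos φ₂ cos Δλ,  σ = 0.6901 rad → d_gc = 4387.8 km
Rhumb line: Δψ = -0.2695, q = Δφ/Δψ = 0.6477, d_rh = R√(Δφ²+q²Δλ²) = 4515.5 km
Excess = 4515.5 − 4387.8 = 127.7 ≈ 128 km

128 km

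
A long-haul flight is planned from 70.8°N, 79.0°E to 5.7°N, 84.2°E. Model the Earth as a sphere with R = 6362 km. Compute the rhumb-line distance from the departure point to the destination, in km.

7239 km

Δψ = ln[tan(π/4+φ₂/2)/tan(π/4+φ₁/2)] = -1.6774;  Δφ = -1.1362 rad,  Δλ = +0.0908 rad
q = Δφ/Δψ = 0.6774
d = R·√(Δφ² + q²Δλ²) = 6362·1.13787 = 7239 km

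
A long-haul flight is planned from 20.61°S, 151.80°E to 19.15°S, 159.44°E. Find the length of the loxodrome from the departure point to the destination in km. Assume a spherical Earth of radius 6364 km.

Δψ = ln[tan(π/4+φ₂/2)/tan(π/4+φ₁/2)] = +0.0271;  Δφ = +0.0255 rad,  Δλ = +0.1333 rad
q = Δφ/Δψ = 0.9404
d = R·√(Δφ² + q²Δλ²) = 6364·0.12796 = 814 km

814 km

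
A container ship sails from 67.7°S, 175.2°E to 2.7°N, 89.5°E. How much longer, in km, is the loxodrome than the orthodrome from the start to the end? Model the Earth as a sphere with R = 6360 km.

401 km

Great circle: cos σ = sin φ₁ sin φ₂ + cos φ₁ cos φ₂ cos Δλ,  σ = 1.5860 rad → d_gc = 10086.7 km
Rhumb line: Δψ = +1.6712, q = Δφ/Δψ = 0.7352, d_rh = R√(Δφ²+q²Δλ²) = 10487.5 km
Excess = 10487.5 − 10086.7 = 400.8 ≈ 401 km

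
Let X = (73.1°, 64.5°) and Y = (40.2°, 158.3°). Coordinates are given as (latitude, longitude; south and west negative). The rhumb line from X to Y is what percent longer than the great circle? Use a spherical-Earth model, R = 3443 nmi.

Great circle: σ = 0.9237 rad → d_gc = Rσ = 3180.3 nmi
Rhumb: Δφ = -0.5742, Δλ = +1.6371, Δψ = -1.1393, q = Δφ/Δψ = 0.5040 → d_rh = R√(Δφ²+q²Δλ²) = 3461.1 nmi
Excess = (3461.1 − 3180.3) / 3180.3 = 280.8 / 3180.3 = 8.83% ≈ 8.8%

8.8%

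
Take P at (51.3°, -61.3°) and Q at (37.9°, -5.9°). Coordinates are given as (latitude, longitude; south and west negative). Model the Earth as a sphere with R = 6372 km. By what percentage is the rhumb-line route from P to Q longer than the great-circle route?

2.1%

Great circle: σ = 0.7082 rad → d_gc = Rσ = 4512.4 km
Rhumb: Δφ = -0.2339, Δλ = +0.9669, Δψ = -0.3307, q = Δφ/Δψ = 0.7072 → d_rh = R√(Δφ²+q²Δλ²) = 4605.1 km
Excess = (4605.1 − 4512.4) / 4512.4 = 92.7 / 4512.4 = 2.054% ≈ 2.1%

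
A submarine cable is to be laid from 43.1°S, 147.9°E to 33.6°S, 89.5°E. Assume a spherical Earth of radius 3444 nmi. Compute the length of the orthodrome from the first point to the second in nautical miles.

2755 nmi

Haversine: a = sin²(Δφ/2)+cos φ₁ cos φ₂ sin²(Δλ/2) = 0.15161;  σ = 2·atan2(√a,√(1−a))
σ = 45.830° → d = Rσ = 3444·0.79988 = 2755 nmi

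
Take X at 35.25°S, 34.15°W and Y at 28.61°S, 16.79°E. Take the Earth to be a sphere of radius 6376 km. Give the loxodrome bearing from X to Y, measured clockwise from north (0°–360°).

Δψ = ln[tan(π/4+φ₂/2)/tan(π/4+φ₁/2)] = +0.1367
Δλ = +0.8891 rad (taken the short way round)
course = atan2(Δλ, Δψ) = 81.26°

81.3°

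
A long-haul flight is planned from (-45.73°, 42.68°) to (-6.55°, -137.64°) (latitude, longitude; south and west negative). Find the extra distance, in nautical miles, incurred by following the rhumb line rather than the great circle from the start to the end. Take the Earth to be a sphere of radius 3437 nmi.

2018 nmi

Great circle: cos σ = sin φ₁ sin φ₂ + cos φ₁ cos φ₂ cos Δλ,  σ = 2.2291 rad → d_gc = 7661.5 nmi
Rhumb line: Δψ = +0.7849, q = Δφ/Δψ = 0.8712, d_rh = R√(Δφ²+q²Δλ²) = 9679.6 nmi
Excess = 9679.6 − 7661.5 = 2018.1 ≈ 2018 nmi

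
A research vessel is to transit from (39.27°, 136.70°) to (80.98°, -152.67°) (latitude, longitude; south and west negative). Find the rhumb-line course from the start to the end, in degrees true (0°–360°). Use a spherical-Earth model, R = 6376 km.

34.5°

Δψ = ln[tan(π/4+φ₂/2)/tan(π/4+φ₁/2)] = +1.7935
Δλ = +1.2327 rad (taken the short way round)
course = atan2(Δλ, Δψ) = 34.50°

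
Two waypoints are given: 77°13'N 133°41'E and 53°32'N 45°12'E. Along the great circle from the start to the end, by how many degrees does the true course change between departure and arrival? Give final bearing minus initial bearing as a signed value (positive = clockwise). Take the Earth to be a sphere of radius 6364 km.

-84.3°

Initial bearing θ₁ = atan2(sin Δλ cos φ₂, cos φ₁ sin φ₂ − sin φ₁ cos φ₂ cos Δλ) = 285.31°
Final bearing θ₂ = (initial bearing from the destination back to the start) + 180° = 201.04°
Δθ = θ₂ − θ₁ = -84.3°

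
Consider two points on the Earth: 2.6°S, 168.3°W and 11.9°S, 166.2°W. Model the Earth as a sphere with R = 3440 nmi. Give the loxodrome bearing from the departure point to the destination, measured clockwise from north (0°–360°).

Meridional parts: M(φ₁)=-0.0454, M(φ₂)=-0.2092 → ΔM = -0.1638;  Δλ = +0.0367 rad
tan C = Δλ / ΔM = -0.2237 → C = 167.39°

167.4°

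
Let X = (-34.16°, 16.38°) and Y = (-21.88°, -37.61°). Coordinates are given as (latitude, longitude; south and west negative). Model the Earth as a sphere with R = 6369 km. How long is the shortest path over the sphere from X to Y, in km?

5408 km

Haversine: a = sin²(Δφ/2)+cos φ₁ cos φ₂ sin²(Δλ/2) = 0.16965;  σ = 2·atan2(√a,√(1−a))
σ = 48.647° → d = Rσ = 6369·0.84904 = 5408 km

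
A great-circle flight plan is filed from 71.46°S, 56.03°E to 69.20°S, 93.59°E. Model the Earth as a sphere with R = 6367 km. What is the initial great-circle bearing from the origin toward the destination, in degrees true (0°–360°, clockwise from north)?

98.0°

N = sin Δλ·cos φ₂ = +0.2165;  D = cos φ₁ sin φ₂ − sin φ₁ cos φ₂ cos Δλ = -0.0304
initial course = atan2(N, D) = 97.98°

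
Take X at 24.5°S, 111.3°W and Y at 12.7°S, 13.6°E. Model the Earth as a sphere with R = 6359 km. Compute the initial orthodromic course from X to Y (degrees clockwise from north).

118.3°

θ = atan2( sin Δλ·cos φ₂ ,  cos φ₁ sin φ₂ − sin φ₁ cos φ₂ cos Δλ )
  = atan2(+0.8001, -0.4315) = 118.34°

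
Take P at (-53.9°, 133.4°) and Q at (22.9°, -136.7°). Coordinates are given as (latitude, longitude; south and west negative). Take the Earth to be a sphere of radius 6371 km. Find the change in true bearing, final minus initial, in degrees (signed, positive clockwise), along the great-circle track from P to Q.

-37.6°

Initial bearing θ₁ = atan2(sin Δλ cos φ₂, cos φ₁ sin φ₂ − sin φ₁ cos φ₂ cos Δλ) = 75.95°
Final bearing θ₂ = (initial bearing from the destination back to the start) + 180° = 38.35°
Δθ = θ₂ − θ₁ = -37.6°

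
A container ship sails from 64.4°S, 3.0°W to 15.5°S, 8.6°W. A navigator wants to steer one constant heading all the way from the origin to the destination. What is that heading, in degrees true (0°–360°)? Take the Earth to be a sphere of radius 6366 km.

355.4°

Meridional parts: M(φ₁)=-1.4819, M(φ₂)=-0.2739 → ΔM = +1.2081;  Δλ = -0.0977 rad
tan C = Δλ / ΔM = -0.0809 → C = 355.37°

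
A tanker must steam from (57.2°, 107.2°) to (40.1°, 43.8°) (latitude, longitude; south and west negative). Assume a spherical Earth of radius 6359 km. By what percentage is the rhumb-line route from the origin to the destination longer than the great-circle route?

3.1%

Great circle: σ = 0.7569 rad → d_gc = Rσ = 4813.2 km
Rhumb: Δφ = -0.2985, Δλ = -1.1065, Δψ = -0.4579, q = Δφ/Δψ = 0.6518 → d_rh = R√(Δφ²+q²Δλ²) = 4963.3 km
Excess = (4963.3 − 4813.2) / 4813.2 = 150.1 / 4813.2 = 3.12% ≈ 3.1%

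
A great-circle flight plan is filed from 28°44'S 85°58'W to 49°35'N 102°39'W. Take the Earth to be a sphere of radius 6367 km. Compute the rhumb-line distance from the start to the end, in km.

Rhumb course C = atan2(Δλ, Δψ) with Δψ = ln[tan(π/4+φ₂/2)/tan(π/4+φ₁/2)] = +1.5234, Δλ = -0.2912 → C = 349.18°
d = R·|Δφ| / |cos C| = 6367·1.36688 / 0.98222 = 8861 km

8861 km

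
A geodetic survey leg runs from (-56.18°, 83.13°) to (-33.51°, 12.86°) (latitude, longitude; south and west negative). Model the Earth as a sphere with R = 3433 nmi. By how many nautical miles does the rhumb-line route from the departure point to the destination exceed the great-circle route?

109 nmi

Great circle: cos σ = sin φ₁ sin φ₂ + cos φ₁ cos φ₂ cos Δλ,  σ = 0.9080 rad → d_gc = 3117.1 nmi
Rhumb line: Δψ = +0.5693, q = Δφ/Δψ = 0.6950, d_rh = R√(Δφ²+q²Δλ²) = 3226.1 nmi
Excess = 3226.1 − 3117.1 = 109.0 ≈ 109 nmi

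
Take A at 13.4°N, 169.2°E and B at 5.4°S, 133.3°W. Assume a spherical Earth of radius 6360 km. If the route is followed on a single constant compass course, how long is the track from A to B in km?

Δψ = ln[tan(π/4+φ₂/2)/tan(π/4+φ₁/2)] = -0.3304;  Δφ = -0.3281 rad,  Δλ = +1.0036 rad
q = Δφ/Δψ = 0.9930
d = R·√(Δφ² + q²Δλ²) = 6360·1.04920 = 6673 km

6673 km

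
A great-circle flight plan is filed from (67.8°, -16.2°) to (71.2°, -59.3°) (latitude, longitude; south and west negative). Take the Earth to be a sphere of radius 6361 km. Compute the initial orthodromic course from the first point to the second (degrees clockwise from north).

N = sin Δλ·cos φ₂ = -0.2202;  D = cos φ₁ sin φ₂ − sin φ₁ cos φ₂ cos Δλ = +0.1398
initial course = atan2(N, D) = 302.41°

302.4°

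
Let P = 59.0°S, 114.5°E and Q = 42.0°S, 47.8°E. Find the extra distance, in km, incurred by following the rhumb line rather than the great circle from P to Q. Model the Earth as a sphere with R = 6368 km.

177 km

Great circle: cos σ = sin φ₁ sin φ₂ + cos φ₁ cos φ₂ cos Δλ,  σ = 0.7598 rad → d_gc = 4838.6 km
Rhumb line: Δψ = +0.4734, q = Δφ/Δψ = 0.6268, d_rh = R√(Δφ²+q²Δλ²) = 5015.8 km
Excess = 5015.8 − 4838.6 = 177.2 ≈ 177 km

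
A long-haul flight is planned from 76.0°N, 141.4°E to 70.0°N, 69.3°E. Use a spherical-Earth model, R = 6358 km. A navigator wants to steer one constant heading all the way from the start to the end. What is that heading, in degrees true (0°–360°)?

254.0°

Δψ = ln[tan(π/4+φ₂/2)/tan(π/4+φ₁/2)] = -0.3619
Δλ = -1.2584 rad (taken the short way round)
course = atan2(Δλ, Δψ) = 253.95°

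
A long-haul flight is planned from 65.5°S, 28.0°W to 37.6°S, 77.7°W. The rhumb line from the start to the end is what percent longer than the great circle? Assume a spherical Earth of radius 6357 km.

2.0%

Great circle: σ = 0.6955 rad → d_gc = Rσ = 4421.5 km
Rhumb: Δφ = +0.4869, Δλ = -0.8674, Δψ = +0.8181, q = Δφ/Δψ = 0.5952 → d_rh = R√(Δφ²+q²Δλ²) = 4511.5 km
Excess = (4511.5 − 4421.5) / 4421.5 = 90.0 / 4421.5 = 2.04% ≈ 2.0%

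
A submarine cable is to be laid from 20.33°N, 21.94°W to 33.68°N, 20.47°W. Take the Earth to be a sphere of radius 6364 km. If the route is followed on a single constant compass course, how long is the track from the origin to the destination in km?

Δψ = ln[tan(π/4+φ₂/2)/tan(π/4+φ₁/2)] = +0.2624;  Δφ = +0.2330 rad,  Δλ = +0.0257 rad
q = Δφ/Δψ = 0.8879
d = R·√(Δφ² + q²Δλ²) = 6364·0.23411 = 1490 km

1490 km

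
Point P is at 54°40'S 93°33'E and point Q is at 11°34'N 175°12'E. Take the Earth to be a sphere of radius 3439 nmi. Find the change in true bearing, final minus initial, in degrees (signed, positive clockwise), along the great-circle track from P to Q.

Initial bearing θ₁ = atan2(sin Δλ cos φ₂, cos φ₁ sin φ₂ − sin φ₁ cos φ₂ cos Δλ) = 76.54°
Final bearing θ₂ = (initial bearing from the destination back to the start) + 180° = 35.04°
Δθ = θ₂ − θ₁ = -41.5°

-41.5°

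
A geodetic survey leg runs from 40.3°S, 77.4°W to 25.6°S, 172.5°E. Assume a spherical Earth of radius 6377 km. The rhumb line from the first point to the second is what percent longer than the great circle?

6.4%

Great circle: σ = 1.5277 rad → d_gc = Rσ = 9742.0 km
Rhumb: Δφ = +0.2566, Δλ = -1.9216, Δψ = +0.3073, q = Δφ/Δψ = 0.8349 → d_rh = R√(Δφ²+q²Δλ²) = 10360.8 km
Excess = (10360.8 − 9742.0) / 9742.0 = 618.8 / 9742.0 = 6.352% ≈ 6.4%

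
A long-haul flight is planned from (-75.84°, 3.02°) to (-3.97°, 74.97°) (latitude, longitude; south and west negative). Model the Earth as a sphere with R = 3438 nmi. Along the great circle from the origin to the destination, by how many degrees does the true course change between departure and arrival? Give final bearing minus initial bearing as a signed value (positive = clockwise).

-59.8°

At departure: θ₁ = atan2(sin Δλ cos φ₂, cos φ₁ sin φ₂ − sin φ₁ cos φ₂ cos Δλ) = 73.40°
At arrival: θ₂ = atan2(sin Δλ cos φ₁, −cos φ₂ sin φ₁ + sin φ₂ cos φ₁ cos Δλ) = 13.59°
Δθ = θ₂ − θ₁ = -59.8°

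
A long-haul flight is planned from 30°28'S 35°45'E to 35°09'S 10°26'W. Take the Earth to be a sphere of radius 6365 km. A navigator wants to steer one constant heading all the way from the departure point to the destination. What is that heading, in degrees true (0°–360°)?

263.1°

Δψ = ln[tan(π/4+φ₂/2)/tan(π/4+φ₁/2)] = -0.0973
Δλ = -0.8061 rad (taken the short way round)
course = atan2(Δλ, Δψ) = 263.12°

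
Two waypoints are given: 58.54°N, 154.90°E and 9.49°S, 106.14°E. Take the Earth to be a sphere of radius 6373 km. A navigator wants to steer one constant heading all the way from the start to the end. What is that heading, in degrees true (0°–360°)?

210.7°

Meridional parts: M(φ₁)=+1.2671, M(φ₂)=-0.1664 → ΔM = -1.4335;  Δλ = -0.8510 rad
tan C = Δλ / ΔM = +0.5937 → C = 210.70°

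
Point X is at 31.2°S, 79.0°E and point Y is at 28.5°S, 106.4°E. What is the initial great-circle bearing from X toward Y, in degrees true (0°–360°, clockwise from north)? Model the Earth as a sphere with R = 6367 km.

90.6°

θ = atan2( sin Δλ·cos φ₂ ,  cos φ₁ sin φ₂ − sin φ₁ cos φ₂ cos Δλ )
  = atan2(+0.4044, -0.0040) = 90.56°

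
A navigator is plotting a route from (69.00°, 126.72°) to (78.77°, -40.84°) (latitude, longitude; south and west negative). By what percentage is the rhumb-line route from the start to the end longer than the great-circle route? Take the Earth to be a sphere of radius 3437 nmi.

43.9%

Great circle: σ = 0.5594 rad → d_gc = Rσ = 1922.8 nmi
Rhumb: Δφ = +0.1705, Δλ = -2.9245, Δψ = +0.6340, q = Δφ/Δψ = 0.2690 → d_rh = R√(Δφ²+q²Δλ²) = 2766.2 nmi
Excess = (2766.2 − 1922.8) / 1922.8 = 843.4 / 1922.8 = 43.86% ≈ 43.9%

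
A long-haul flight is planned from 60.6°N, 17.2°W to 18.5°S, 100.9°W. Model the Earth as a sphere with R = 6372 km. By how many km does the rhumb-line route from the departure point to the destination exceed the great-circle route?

Great circle: cos σ = sin φ₁ sin φ₂ + cos φ₁ cos φ₂ cos Δλ,  σ = 1.7981 rad → d_gc = 11457.5 km
Rhumb line: Δψ = -1.6667, q = Δφ/Δψ = 0.8283, d_rh = R√(Δφ²+q²Δλ²) = 11697.5 km
Excess = 11697.5 − 11457.5 = 240.0 ≈ 240 km

240 km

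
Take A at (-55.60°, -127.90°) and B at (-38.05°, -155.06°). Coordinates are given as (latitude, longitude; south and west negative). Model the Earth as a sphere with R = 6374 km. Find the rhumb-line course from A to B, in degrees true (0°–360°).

313.7°

Meridional parts: M(φ₁)=-1.1726, M(φ₂)=-0.7191 → ΔM = +0.4535;  Δλ = -0.4740 rad
tan C = Δλ / ΔM = -1.0452 → C = 313.73°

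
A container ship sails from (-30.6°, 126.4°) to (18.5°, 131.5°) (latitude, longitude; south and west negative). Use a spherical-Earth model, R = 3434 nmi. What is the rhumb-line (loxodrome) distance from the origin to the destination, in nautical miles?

2957 nmi

Δψ = ln[tan(π/4+φ₂/2)/tan(π/4+φ₁/2)] = +0.8901;  Δφ = +0.8570 rad,  Δλ = +0.0890 rad
q = Δφ/Δψ = 0.9628
d = R·√(Δφ² + q²Δλ²) = 3434·0.86123 = 2957 nmi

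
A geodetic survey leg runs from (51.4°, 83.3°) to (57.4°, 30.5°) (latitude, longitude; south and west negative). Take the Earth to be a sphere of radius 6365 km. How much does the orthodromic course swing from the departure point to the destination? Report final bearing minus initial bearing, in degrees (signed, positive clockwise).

-44.0°

Initial bearing θ₁ = atan2(sin Δλ cos φ₂, cos φ₁ sin φ₂ − sin φ₁ cos φ₂ cos Δλ) = 302.27°
Final bearing θ₂ = (initial bearing from the destination back to the start) + 180° = 258.26°
Δθ = θ₂ − θ₁ = -44.0°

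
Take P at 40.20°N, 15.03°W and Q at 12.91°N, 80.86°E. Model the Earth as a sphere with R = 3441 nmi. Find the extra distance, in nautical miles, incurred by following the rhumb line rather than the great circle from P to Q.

Great circle: cos σ = sin φ₁ sin φ₂ + cos φ₁ cos φ₂ cos Δλ,  σ = 1.5029 rad → d_gc = 5171.6 nmi
Rhumb line: Δψ = -0.5402, q = Δφ/Δψ = 0.8817, d_rh = R√(Δφ²+q²Δλ²) = 5335.4 nmi
Excess = 5335.4 − 5171.6 = 163.8 ≈ 164 nmi

164 nmi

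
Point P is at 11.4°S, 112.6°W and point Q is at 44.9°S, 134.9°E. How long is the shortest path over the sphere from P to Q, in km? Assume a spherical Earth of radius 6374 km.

Haversine: a = sin²(Δφ/2)+cos φ₁ cos φ₂ sin²(Δλ/2) = 0.56310;  σ = 2·atan2(√a,√(1−a))
σ = 97.250° → d = Rσ = 6374·1.69734 = 10819 km

10819 km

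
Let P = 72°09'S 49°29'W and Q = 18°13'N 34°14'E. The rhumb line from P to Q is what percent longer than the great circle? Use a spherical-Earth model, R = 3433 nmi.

3.3%

Great circle: σ = 1.8397 rad → d_gc = Rσ = 6315.8 nmi
Rhumb: Δφ = +1.5772, Δλ = +1.4611, Δψ = +2.1747, q = Δφ/Δψ = 0.7253 → d_rh = R√(Δφ²+q²Δλ²) = 6523.2 nmi
Excess = (6523.2 − 6315.8) / 6315.8 = 207.4 / 6315.8 = 3.28% ≈ 3.3%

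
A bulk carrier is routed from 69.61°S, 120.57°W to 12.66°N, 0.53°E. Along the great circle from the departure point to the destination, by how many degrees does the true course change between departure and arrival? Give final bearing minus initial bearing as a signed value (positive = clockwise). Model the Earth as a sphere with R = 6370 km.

-96.5°

Initial bearing θ₁ = atan2(sin Δλ cos φ₂, cos φ₁ sin φ₂ − sin φ₁ cos φ₂ cos Δλ) = 115.36°
Final bearing θ₂ = (initial bearing from the destination back to the start) + 180° = 18.82°
Δθ = θ₂ − θ₁ = -96.5°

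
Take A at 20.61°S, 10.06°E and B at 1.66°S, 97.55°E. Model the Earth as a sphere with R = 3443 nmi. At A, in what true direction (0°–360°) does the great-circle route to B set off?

90.7°

θ = atan2( sin Δλ·cos φ₂ ,  cos φ₁ sin φ₂ − sin φ₁ cos φ₂ cos Δλ )
  = atan2(+0.9986, -0.0117) = 90.67°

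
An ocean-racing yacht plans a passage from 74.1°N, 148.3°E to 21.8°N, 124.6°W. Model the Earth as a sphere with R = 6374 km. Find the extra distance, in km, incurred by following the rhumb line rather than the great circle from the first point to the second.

Great circle: cos σ = sin φ₁ sin φ₂ + cos φ₁ cos φ₂ cos Δλ,  σ = 1.1918 rad → d_gc = 7596.3 km
Rhumb line: Δψ = -1.5786, q = Δφ/Δψ = 0.5782, d_rh = R√(Δφ²+q²Δλ²) = 8077.4 km
Excess = 8077.4 − 7596.3 = 481.1 ≈ 481 km

481 km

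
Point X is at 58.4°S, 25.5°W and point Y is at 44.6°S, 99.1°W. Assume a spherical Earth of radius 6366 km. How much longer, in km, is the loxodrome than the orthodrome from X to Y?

234 km

Great circle: cos σ = sin φ₁ sin φ₂ + cos φ₁ cos φ₂ cos Δλ,  σ = 0.7907 rad → d_gc = 5033.3 km
Rhumb line: Δψ = +0.3909, q = Δφ/Δψ = 0.6162, d_rh = R√(Δφ²+q²Δλ²) = 5267.1 km
Excess = 5267.1 − 5033.3 = 233.8 ≈ 234 km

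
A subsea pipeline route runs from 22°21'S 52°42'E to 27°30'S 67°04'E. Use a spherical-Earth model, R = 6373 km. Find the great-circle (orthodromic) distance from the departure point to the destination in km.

1557 km

Haversine: a = sin²(Δφ/2)+cos φ₁ cos φ₂ sin²(Δλ/2) = 0.01485;  σ = 2·atan2(√a,√(1−a))
σ = 13.997° → d = Rσ = 6373·0.24430 = 1557 km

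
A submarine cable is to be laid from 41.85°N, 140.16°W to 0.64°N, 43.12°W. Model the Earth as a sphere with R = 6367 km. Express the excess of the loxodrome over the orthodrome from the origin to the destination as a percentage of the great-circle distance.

Great circle: σ = 1.6547 rad → d_gc = Rσ = 10535.7 km
Rhumb: Δφ = -0.7193, Δλ = +1.6937, Δψ = -0.7945, q = Δφ/Δψ = 0.9053 → d_rh = R√(Δφ²+q²Δλ²) = 10783.2 km
Excess = (10783.2 − 10535.7) / 10535.7 = 247.5 / 10535.7 = 2.349% ≈ 2.3%

2.3%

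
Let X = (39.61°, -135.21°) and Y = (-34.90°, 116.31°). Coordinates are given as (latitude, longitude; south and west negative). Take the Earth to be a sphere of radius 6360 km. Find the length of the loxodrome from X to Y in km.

13881 km

Δψ = ln[tan(π/4+φ₂/2)/tan(π/4+φ₁/2)] = -1.4048;  Δφ = -1.3004 rad,  Δλ = -1.8933 rad
q = Δφ/Δψ = 0.9257
d = R·√(Δφ² + q²Δλ²) = 6360·2.18249 = 13881 km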